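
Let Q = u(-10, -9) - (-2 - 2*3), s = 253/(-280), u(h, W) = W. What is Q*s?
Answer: 253/280 ≈ 0.90357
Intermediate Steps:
s = -253/280 (s = 253*(-1/280) = -253/280 ≈ -0.90357)
Q = -1 (Q = -9 - (-2 - 2*3) = -9 - (-2 - 6) = -9 - 1*(-8) = -9 + 8 = -1)
Q*s = -1*(-253/280) = 253/280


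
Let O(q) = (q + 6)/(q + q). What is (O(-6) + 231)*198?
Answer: 45738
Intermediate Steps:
O(q) = (6 + q)/(2*q) (O(q) = (6 + q)/((2*q)) = (6 + q)*(1/(2*q)) = (6 + q)/(2*q))
(O(-6) + 231)*198 = ((½)*(6 - 6)/(-6) + 231)*198 = ((½)*(-⅙)*0 + 231)*198 = (0 + 231)*198 = 231*198 = 45738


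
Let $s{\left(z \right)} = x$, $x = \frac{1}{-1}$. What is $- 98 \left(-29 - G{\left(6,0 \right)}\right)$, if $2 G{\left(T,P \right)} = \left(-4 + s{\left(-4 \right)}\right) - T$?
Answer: $2303$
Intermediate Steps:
$x = -1$
$s{\left(z \right)} = -1$
$G{\left(T,P \right)} = - \frac{5}{2} - \frac{T}{2}$ ($G{\left(T,P \right)} = \frac{\left(-4 - 1\right) - T}{2} = \frac{-5 - T}{2} = - \frac{5}{2} - \frac{T}{2}$)
$- 98 \left(-29 - G{\left(6,0 \right)}\right) = - 98 \left(-29 - \left(- \frac{5}{2} - 3\right)\right) = - 98 \left(-29 - - \frac{11}{2}\right) = - 98 \left(-29 + \frac{11}{2}\right) = \left(-98\right) \left(- \frac{47}{2}\right) = 2303$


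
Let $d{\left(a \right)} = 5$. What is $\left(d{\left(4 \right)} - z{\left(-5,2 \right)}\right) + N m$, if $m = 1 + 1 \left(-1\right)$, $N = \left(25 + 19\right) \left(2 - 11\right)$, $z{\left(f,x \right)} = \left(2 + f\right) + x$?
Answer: $6$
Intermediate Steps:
$z{\left(f,x \right)} = 2 + f + x$
$N = -396$ ($N = 44 \left(-9\right) = -396$)
$m = 0$ ($m = 1 - 1 = 0$)
$\left(d{\left(4 \right)} - z{\left(-5,2 \right)}\right) + N m = \left(5 - \left(2 - 5 + 2\right)\right) - 0 = \left(5 - -1\right) + 0 = \left(5 + 1\right) + 0 = 6 + 0 = 6$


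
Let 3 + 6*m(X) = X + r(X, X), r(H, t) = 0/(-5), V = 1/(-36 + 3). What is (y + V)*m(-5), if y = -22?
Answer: 2908/99 ≈ 29.374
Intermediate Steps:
V = -1/33 (V = 1/(-33) = -1/33 ≈ -0.030303)
r(H, t) = 0 (r(H, t) = 0*(-⅕) = 0)
m(X) = -½ + X/6 (m(X) = -½ + (X + 0)/6 = -½ + X/6)
(y + V)*m(-5) = (-22 - 1/33)*(-½ + (⅙)*(-5)) = -727*(-½ - ⅚)/33 = -727/33*(-4/3) = 2908/99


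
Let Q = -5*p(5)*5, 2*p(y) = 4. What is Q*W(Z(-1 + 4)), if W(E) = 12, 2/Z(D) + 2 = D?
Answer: -600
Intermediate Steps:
p(y) = 2 (p(y) = (1/2)*4 = 2)
Z(D) = 2/(-2 + D)
Q = -50 (Q = -5*2*5 = -10*5 = -50)
Q*W(Z(-1 + 4)) = -50*12 = -600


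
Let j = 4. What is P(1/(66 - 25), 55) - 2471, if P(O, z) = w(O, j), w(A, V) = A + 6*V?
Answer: -100326/41 ≈ -2447.0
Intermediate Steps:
P(O, z) = 24 + O (P(O, z) = O + 6*4 = O + 24 = 24 + O)
P(1/(66 - 25), 55) - 2471 = (24 + 1/(66 - 25)) - 2471 = (24 + 1/41) - 2471 = 985/41 - 2471 = -100326/41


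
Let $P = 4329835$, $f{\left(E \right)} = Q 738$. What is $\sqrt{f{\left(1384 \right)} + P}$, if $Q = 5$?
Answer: $5 \sqrt{173341} \approx 2081.7$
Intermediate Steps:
$f{\left(E \right)} = 3690$ ($f{\left(E \right)} = 5 \cdot 738 = 3690$)
$\sqrt{f{\left(1384 \right)} + P} = \sqrt{3690 + 4329835} = \sqrt{4333525} = 5 \sqrt{173341}$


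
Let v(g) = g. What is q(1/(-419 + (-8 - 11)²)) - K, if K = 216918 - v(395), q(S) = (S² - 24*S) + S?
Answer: -728382037/3364 ≈ -2.1652e+5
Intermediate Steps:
q(S) = S² - 23*S
K = 216523 (K = 216918 - 1*395 = 216918 - 395 = 216523)
q(1/(-419 + (-8 - 11)²)) - K = (-23 + 1/(-419 + (-8 - 11)²))/(-419 + (-8 - 11)²) - 1*216523 = (-23 + 1/(-419 + (-19)²))/(-419 + (-19)²) - 216523 = (-23 + 1/(-419 + 361))/(-419 + 361) - 216523 = (-23 + 1/(-58))/(-58) - 216523 = -(-23 - 1/58)/58 - 216523 = -1/58*(-1335/58) - 216523 = 1335/3364 - 216523 = -728382037/3364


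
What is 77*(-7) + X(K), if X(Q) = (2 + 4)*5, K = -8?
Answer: -509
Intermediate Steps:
X(Q) = 30 (X(Q) = 6*5 = 30)
77*(-7) + X(K) = 77*(-7) + 30 = -539 + 30 = -509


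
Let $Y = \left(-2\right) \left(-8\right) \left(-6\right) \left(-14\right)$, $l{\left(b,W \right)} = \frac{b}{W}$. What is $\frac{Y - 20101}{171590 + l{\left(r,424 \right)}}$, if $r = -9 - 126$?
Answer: $- \frac{7952968}{72754025} \approx -0.10931$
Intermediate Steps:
$r = -135$ ($r = -9 - 126 = -135$)
$Y = 1344$ ($Y = 16 \left(-6\right) \left(-14\right) = \left(-96\right) \left(-14\right) = 1344$)
$\frac{Y - 20101}{171590 + l{\left(r,424 \right)}} = \frac{1344 - 20101}{171590 - \frac{135}{424}} = - \frac{18757}{171590 - \frac{135}{424}} = - \frac{18757}{\frac{72754025}{424}} = \left(-18757\right) \frac{424}{72754025} = - \frac{7952968}{72754025}$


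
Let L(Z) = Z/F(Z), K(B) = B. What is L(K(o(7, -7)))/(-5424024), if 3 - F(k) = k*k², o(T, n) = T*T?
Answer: 49/638114727504 ≈ 7.6789e-11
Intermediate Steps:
o(T, n) = T²
F(k) = 3 - k³ (F(k) = 3 - k*k² = 3 - k³)
L(Z) = Z/(3 - Z³)
L(K(o(7, -7)))/(-5424024) = -1*7²/(-3 + (7²)³)/(-5424024) = -1*49/(-3 + 49³)*(-1/5424024) = -1*49/(-3 + 117649)*(-1/5424024) = -1*49/117646*(-1/5424024) = -1*49*1/117646*(-1/5424024) = -49/117646*(-1/5424024) = 49/638114727504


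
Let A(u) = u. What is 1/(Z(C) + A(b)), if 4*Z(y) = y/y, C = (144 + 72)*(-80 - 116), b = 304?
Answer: 4/1217 ≈ 0.0032868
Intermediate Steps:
C = -42336 (C = 216*(-196) = -42336)
Z(y) = ¼ (Z(y) = (y/y)/4 = (¼)*1 = ¼)
1/(Z(C) + A(b)) = 1/(¼ + 304) = 1/(1217/4) = 4/1217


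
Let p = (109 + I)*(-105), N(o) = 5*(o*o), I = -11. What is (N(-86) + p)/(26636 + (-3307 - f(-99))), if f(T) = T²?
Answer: 13345/6764 ≈ 1.9729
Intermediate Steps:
N(o) = 5*o²
p = -10290 (p = (109 - 11)*(-105) = 98*(-105) = -10290)
(N(-86) + p)/(26636 + (-3307 - f(-99))) = (5*(-86)² - 10290)/(26636 + (-3307 - 1*(-99)²)) = (5*7396 - 10290)/(26636 + (-3307 - 1*9801)) = (36980 - 10290)/(26636 + (-3307 - 9801)) = 26690/(26636 - 13108) = 26690/13528 = 26690*(1/13528) = 13345/6764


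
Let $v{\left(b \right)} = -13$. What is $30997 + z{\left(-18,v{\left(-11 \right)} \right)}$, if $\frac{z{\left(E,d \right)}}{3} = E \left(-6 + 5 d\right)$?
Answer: $34831$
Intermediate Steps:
$z{\left(E,d \right)} = 3 E \left(-6 + 5 d\right)$
$30997 + z{\left(-18,v{\left(-11 \right)} \right)} = 30997 + 3 \left(-18\right) \left(-6 + 5 \left(-13\right)\right) = 30997 + 3 \left(-18\right) \left(-6 - 65\right) = 30997 + 3 \left(-18\right) \left(-71\right) = 30997 + 3834 = 34831$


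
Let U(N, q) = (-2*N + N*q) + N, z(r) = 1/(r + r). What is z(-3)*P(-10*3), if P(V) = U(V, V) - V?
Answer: -160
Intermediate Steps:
z(r) = 1/(2*r)
U(N, q) = -N + N*q
P(V) = -V + V*(-1 + V) (P(V) = V*(-1 + V) - V = -V + V*(-1 + V))
z(-3)*P(-10*3) = ((½)/(-3))*((-10*3)*(-2 - 10*3)) = ((½)*(-⅓))*(-30*(-2 - 30)) = -(-5)*(-32) = -⅙*960 = -160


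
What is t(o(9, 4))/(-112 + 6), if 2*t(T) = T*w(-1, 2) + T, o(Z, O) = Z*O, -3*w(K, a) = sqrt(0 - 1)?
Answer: -9/53 + 3*I/53 ≈ -0.16981 + 0.056604*I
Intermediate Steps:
w(K, a) = -I/3 (w(K, a) = -sqrt(0 - 1)/3 = -I/3)
o(Z, O) = O*Z
t(T) = T/2 - I*T/6 (t(T) = (T*(-I/3) + T)/2 = (-I*T/3 + T)/2 = (T - I*T/3)/2 = T/2 - I*T/6)
t(o(9, 4))/(-112 + 6) = ((4*9)*(3 - I)/6)/(-112 + 6) = ((1/6)*36*(3 - I))/(-106) = -(18 - 6*I)/106 = -9/53 + 3*I/53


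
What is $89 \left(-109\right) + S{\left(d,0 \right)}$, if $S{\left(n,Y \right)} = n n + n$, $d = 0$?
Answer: $-9701$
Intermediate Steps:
$S{\left(n,Y \right)} = n + n^{2}$ ($S{\left(n,Y \right)} = n^{2} + n = n + n^{2}$)
$89 \left(-109\right) + S{\left(d,0 \right)} = 89 \left(-109\right) + 0 \left(1 + 0\right) = -9701 + 0 \cdot 1 = -9701 + 0 = -9701$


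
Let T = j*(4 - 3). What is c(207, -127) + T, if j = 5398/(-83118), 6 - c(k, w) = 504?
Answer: -20699081/41559 ≈ -498.06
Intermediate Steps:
c(k, w) = -498 (c(k, w) = 6 - 1*504 = 6 - 504 = -498)
j = -2699/41559 (j = 5398*(-1/83118) = -2699/41559 ≈ -0.064944)
T = -2699/41559 (T = -2699*(4 - 3)/41559 = -2699/41559*1 = -2699/41559 ≈ -0.064944)
c(207, -127) + T = -498 - 2699/41559 = -20699081/41559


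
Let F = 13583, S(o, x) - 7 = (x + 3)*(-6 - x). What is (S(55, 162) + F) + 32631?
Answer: 18501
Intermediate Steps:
S(o, x) = 7 + (-6 - x)*(3 + x) (S(o, x) = 7 + (x + 3)*(-6 - x) = 7 + (3 + x)*(-6 - x) = 7 + (-6 - x)*(3 + x))
(S(55, 162) + F) + 32631 = ((-11 - 1*162² - 9*162) + 13583) + 32631 = ((-11 - 1*26244 - 1458) + 13583) + 32631 = ((-11 - 26244 - 1458) + 13583) + 32631 = (-27713 + 13583) + 32631 = -14130 + 32631 = 18501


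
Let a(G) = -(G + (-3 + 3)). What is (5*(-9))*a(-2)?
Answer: -90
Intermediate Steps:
a(G) = -G (a(G) = -(G + 0) = -G)
(5*(-9))*a(-2) = (5*(-9))*(-1*(-2)) = -45*2 = -90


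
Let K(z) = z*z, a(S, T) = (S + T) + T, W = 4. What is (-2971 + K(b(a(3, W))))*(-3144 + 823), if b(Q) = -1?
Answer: 6893370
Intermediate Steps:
a(S, T) = S + 2*T
K(z) = z²
(-2971 + K(b(a(3, W))))*(-3144 + 823) = (-2971 + (-1)²)*(-3144 + 823) = (-2971 + 1)*(-2321) = -2970*(-2321) = 6893370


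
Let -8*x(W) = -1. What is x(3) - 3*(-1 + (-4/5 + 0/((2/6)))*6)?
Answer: 701/40 ≈ 17.525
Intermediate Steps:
x(W) = ⅛ (x(W) = -⅛*(-1) = ⅛)
x(3) - 3*(-1 + (-4/5 + 0/((2/6)))*6) = ⅛ - 3*(-1 + (-4/5 + 0/((2/6)))*6) = ⅛ - 3*(-1 + (-4*⅕ + 0/((2*(⅙))))*6) = ⅛ - 3*(-1 + (-⅘ + 0/(⅓))*6) = ⅛ - 3*(-1 + (-⅘ + 0*3)*6) = ⅛ - 3*(-1 + (-⅘ + 0)*6) = ⅛ - 3*(-1 - ⅘*6) = ⅛ - 3*(-1 - 24/5) = ⅛ - 3*(-29/5) = ⅛ + 87/5 = 701/40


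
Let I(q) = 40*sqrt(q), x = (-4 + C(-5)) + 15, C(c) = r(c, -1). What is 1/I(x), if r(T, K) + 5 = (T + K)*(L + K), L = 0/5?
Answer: sqrt(3)/240 ≈ 0.0072169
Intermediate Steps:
L = 0 (L = 0*(1/5) = 0)
r(T, K) = -5 + K*(K + T) (r(T, K) = -5 + (T + K)*(0 + K) = -5 + (K + T)*K = -5 + K*(K + T))
C(c) = -4 - c (C(c) = -5 + (-1)**2 - c = -5 + 1 - c = -4 - c)
x = 12 (x = (-4 + (-4 - 1*(-5))) + 15 = (-4 + (-4 + 5)) + 15 = (-4 + 1) + 15 = -3 + 15 = 12)
1/I(x) = 1/(40*sqrt(12)) = 1/(40*(2*sqrt(3))) = 1/(80*sqrt(3)) = sqrt(3)/240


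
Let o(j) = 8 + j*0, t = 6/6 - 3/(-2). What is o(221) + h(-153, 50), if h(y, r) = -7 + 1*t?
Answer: 7/2 ≈ 3.5000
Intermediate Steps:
t = 5/2 (t = 6*(1/6) - 3*(-1/2) = 1 + 3/2 = 5/2 ≈ 2.5000)
o(j) = 8 (o(j) = 8 + 0 = 8)
h(y, r) = -9/2 (h(y, r) = -7 + 1*(5/2) = -7 + 5/2 = -9/2)
o(221) + h(-153, 50) = 8 - 9/2 = 7/2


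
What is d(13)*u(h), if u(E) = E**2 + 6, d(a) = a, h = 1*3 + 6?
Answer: 1131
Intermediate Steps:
h = 9 (h = 3 + 6 = 9)
u(E) = 6 + E**2
d(13)*u(h) = 13*(6 + 9**2) = 13*(6 + 81) = 13*87 = 1131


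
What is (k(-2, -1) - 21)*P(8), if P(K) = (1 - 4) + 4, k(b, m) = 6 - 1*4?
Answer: -19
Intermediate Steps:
k(b, m) = 2 (k(b, m) = 6 - 4 = 2)
P(K) = 1 (P(K) = -3 + 4 = 1)
(k(-2, -1) - 21)*P(8) = (2 - 21)*1 = -19*1 = -19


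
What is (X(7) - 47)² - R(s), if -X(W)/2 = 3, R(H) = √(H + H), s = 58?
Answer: 2809 - 2*√29 ≈ 2798.2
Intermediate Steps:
R(H) = √2*√H (R(H) = √(2*H) = √2*√H)
X(W) = -6 (X(W) = -2*3 = -6)
(X(7) - 47)² - R(s) = (-6 - 47)² - √2*√58 = (-53)² - 2*√29 = 2809 - 2*√29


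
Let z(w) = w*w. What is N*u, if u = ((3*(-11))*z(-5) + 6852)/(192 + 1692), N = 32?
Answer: 16072/157 ≈ 102.37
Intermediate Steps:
z(w) = w²
u = 2009/628 (u = ((3*(-11))*(-5)² + 6852)/(192 + 1692) = (-33*25 + 6852)/1884 = (-825 + 6852)*(1/1884) = 6027*(1/1884) = 2009/628 ≈ 3.1990)
N*u = 32*(2009/628) = 16072/157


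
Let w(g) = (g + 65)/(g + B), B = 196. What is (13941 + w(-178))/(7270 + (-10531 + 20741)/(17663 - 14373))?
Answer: 82521425/43071318 ≈ 1.9159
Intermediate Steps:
w(g) = (65 + g)/(196 + g) (w(g) = (g + 65)/(g + 196) = (65 + g)/(196 + g))
(13941 + w(-178))/(7270 + (-10531 + 20741)/(17663 - 14373)) = (13941 + (65 - 178)/(196 - 178))/(7270 + (-10531 + 20741)/(17663 - 14373)) = (13941 - 113/18)/(7270 + 10210/3290) = (13941 + (1/18)*(-113))/(7270 + 10210*(1/3290)) = (13941 - 113/18)/(7270 + 1021/329) = 250825/(18*(2392851/329)) = (250825/18)*(329/2392851) = 82521425/43071318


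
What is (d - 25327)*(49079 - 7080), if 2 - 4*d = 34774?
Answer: -1428805980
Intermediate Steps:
d = -8693 (d = ½ - ¼*34774 = ½ - 17387/2 = -8693)
(d - 25327)*(49079 - 7080) = (-8693 - 25327)*(49079 - 7080) = -34020*41999 = -1428805980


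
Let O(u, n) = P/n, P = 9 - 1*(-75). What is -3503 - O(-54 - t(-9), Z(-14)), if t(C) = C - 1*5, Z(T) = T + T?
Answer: -3500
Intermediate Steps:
P = 84 (P = 9 + 75 = 84)
Z(T) = 2*T
t(C) = -5 + C (t(C) = C - 5 = -5 + C)
O(u, n) = 84/n
-3503 - O(-54 - t(-9), Z(-14)) = -3503 - 84/(2*(-14)) = -3503 - 84/(-28) = -3503 - 84*(-1)/28 = -3503 - 1*(-3) = -3503 + 3 = -3500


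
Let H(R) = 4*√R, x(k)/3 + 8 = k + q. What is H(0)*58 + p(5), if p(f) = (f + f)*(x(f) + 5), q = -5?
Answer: -190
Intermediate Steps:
x(k) = -39 + 3*k (x(k) = -24 + 3*(k - 5) = -24 + 3*(-5 + k) = -24 + (-15 + 3*k) = -39 + 3*k)
p(f) = 2*f*(-34 + 3*f) (p(f) = (f + f)*((-39 + 3*f) + 5) = (2*f)*(-34 + 3*f) = 2*f*(-34 + 3*f))
H(0)*58 + p(5) = (4*√0)*58 + 2*5*(-34 + 3*5) = (4*0)*58 + 2*5*(-34 + 15) = 0*58 + 2*5*(-19) = 0 - 190 = -190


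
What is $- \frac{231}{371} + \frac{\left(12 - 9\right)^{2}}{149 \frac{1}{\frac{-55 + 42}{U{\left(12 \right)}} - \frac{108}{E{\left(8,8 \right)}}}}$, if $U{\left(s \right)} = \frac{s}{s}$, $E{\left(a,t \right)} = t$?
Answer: $- \frac{35115}{15794} \approx -2.2233$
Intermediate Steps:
$U{\left(s \right)} = 1$
$- \frac{231}{371} + \frac{\left(12 - 9\right)^{2}}{149 \frac{1}{\frac{-55 + 42}{U{\left(12 \right)}} - \frac{108}{E{\left(8,8 \right)}}}} = - \frac{231}{371} + \frac{\left(12 - 9\right)^{2}}{149 \frac{1}{\frac{-55 + 42}{1} - \frac{108}{8}}} = \left(-231\right) \frac{1}{371} + \frac{3^{2}}{149 \frac{1}{\left(-13\right) 1 - \frac{27}{2}}} = - \frac{33}{53} + \frac{9}{149 \frac{1}{-13 - \frac{27}{2}}} = - \frac{33}{53} + \frac{9}{149 \frac{1}{- \frac{53}{2}}} = - \frac{33}{53} + \frac{9}{149 \left(- \frac{2}{53}\right)} = - \frac{33}{53} + \frac{9}{- \frac{298}{53}} = - \frac{33}{53} + 9 \left(- \frac{53}{298}\right) = - \frac{33}{53} - \frac{477}{298} = - \frac{35115}{15794}$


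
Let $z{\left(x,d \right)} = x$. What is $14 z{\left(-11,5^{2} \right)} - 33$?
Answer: $-187$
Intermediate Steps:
$14 z{\left(-11,5^{2} \right)} - 33 = 14 \left(-11\right) - 33 = -154 - 33 = -187$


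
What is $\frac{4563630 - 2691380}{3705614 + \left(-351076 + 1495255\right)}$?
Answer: $\frac{1872250}{4849793} \approx 0.38605$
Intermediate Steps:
$\frac{4563630 - 2691380}{3705614 + \left(-351076 + 1495255\right)} = \frac{1872250}{3705614 + 1144179} = \frac{1872250}{4849793}$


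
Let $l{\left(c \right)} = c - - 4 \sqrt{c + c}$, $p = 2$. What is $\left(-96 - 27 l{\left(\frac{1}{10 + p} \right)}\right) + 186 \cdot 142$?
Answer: $\frac{105255}{4} - 18 \sqrt{6} \approx 26270.0$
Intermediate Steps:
$l{\left(c \right)} = c + 4 \sqrt{2} \sqrt{c}$ ($l{\left(c \right)} = c - - 4 \sqrt{2 c} = c - - 4 \sqrt{2} \sqrt{c} = c + 4 \sqrt{2} \sqrt{c}$)
$\left(-96 - 27 l{\left(\frac{1}{10 + p} \right)}\right) + 186 \cdot 142 = \left(-96 - 27 \left(\frac{1}{10 + 2} + 4 \sqrt{2} \sqrt{\frac{1}{10 + 2}}\right)\right) + 186 \cdot 142 = \left(-96 - 27 \left(\frac{1}{12} + 4 \sqrt{2} \sqrt{\frac{1}{12}}\right)\right) + 26412 = \left(-96 - 27 \left(\frac{1}{12} + \frac{4 \sqrt{2}}{2 \sqrt{3}}\right)\right) + 26412 = \left(-96 - 27 \left(\frac{1}{12} + 4 \sqrt{2} \frac{\sqrt{3}}{6}\right)\right) + 26412 = \left(-96 - 27 \left(\frac{1}{12} + \frac{2 \sqrt{6}}{3}\right)\right) + 26412 = \left(-96 - \left(\frac{9}{4} + 18 \sqrt{6}\right)\right) + 26412 = \left(- \frac{393}{4} - 18 \sqrt{6}\right) + 26412 = \frac{105255}{4} - 18 \sqrt{6}$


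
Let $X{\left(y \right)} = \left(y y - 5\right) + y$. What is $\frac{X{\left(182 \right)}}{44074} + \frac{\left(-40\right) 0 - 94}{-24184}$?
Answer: $\frac{202373585}{266471404} \approx 0.75946$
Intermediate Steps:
$X{\left(y \right)} = -5 + y + y^{2}$ ($X{\left(y \right)} = \left(y^{2} - 5\right) + y = \left(-5 + y^{2}\right) + y = -5 + y + y^{2}$)
$\frac{X{\left(182 \right)}}{44074} + \frac{\left(-40\right) 0 - 94}{-24184} = \frac{-5 + 182 + 182^{2}}{44074} + \frac{\left(-40\right) 0 - 94}{-24184} = \left(-5 + 182 + 33124\right) \frac{1}{44074} + \left(0 - 94\right) \left(- \frac{1}{24184}\right) = 33301 \cdot \frac{1}{44074} - - \frac{47}{12092} = \frac{33301}{44074} + \frac{47}{12092} = \frac{202373585}{266471404}$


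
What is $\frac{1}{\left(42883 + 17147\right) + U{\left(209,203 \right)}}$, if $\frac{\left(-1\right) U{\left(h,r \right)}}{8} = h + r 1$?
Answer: $\frac{1}{56734} \approx 1.7626 \cdot 10^{-5}$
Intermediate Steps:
$U{\left(h,r \right)} = - 8 h - 8 r$ ($U{\left(h,r \right)} = - 8 \left(h + r 1\right) = - 8 \left(h + r\right) = - 8 h - 8 r$)
$\frac{1}{\left(42883 + 17147\right) + U{\left(209,203 \right)}} = \frac{1}{\left(42883 + 17147\right) - 3296} = \frac{1}{60030 - 3296} = \frac{1}{56734}$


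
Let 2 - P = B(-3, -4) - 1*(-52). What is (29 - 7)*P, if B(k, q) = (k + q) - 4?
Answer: -858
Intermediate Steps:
B(k, q) = -4 + k + q
P = -39 (P = 2 - ((-4 - 3 - 4) - 1*(-52)) = 2 - (-11 + 52) = 2 - 1*41 = 2 - 41 = -39)
(29 - 7)*P = (29 - 7)*(-39) = 22*(-39) = -858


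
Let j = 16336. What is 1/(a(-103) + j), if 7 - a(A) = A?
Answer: 1/16446 ≈ 6.0805e-5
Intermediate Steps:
a(A) = 7 - A
1/(a(-103) + j) = 1/((7 - 1*(-103)) + 16336) = 1/((7 + 103) + 16336) = 1/(110 + 16336) = 1/16446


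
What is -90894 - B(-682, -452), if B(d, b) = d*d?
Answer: -556018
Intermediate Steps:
B(d, b) = d**2
-90894 - B(-682, -452) = -90894 - 1*(-682)**2 = -90894 - 1*465124 = -90894 - 465124 = -556018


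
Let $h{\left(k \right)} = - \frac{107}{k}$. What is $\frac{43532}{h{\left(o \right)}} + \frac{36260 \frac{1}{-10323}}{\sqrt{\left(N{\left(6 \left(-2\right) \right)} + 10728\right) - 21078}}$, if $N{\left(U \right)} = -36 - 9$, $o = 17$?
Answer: $- \frac{740044}{107} + \frac{28 i \sqrt{1155}}{27621} \approx -6916.3 + 0.034452 i$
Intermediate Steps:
$N{\left(U \right)} = -45$ ($N{\left(U \right)} = -36 - 9 = -45$)
$\frac{43532}{h{\left(o \right)}} + \frac{36260 \frac{1}{-10323}}{\sqrt{\left(N{\left(6 \left(-2\right) \right)} + 10728\right) - 21078}} = \frac{43532}{\left(-107\right) \frac{1}{17}} + \frac{36260 \frac{1}{-10323}}{\sqrt{\left(-45 + 10728\right) - 21078}} = \frac{43532}{\left(-107\right) \frac{1}{17}} + \frac{36260 \left(- \frac{1}{10323}\right)}{\sqrt{10683 - 21078}} = \frac{43532}{- \frac{107}{17}} - \frac{980}{279 \sqrt{-10395}} = 43532 \left(- \frac{17}{107}\right) - \frac{980}{279 \cdot 3 i \sqrt{1155}} = - \frac{740044}{107} - \frac{980 \left(- \frac{i \sqrt{1155}}{3465}\right)}{279} = - \frac{740044}{107} + \frac{28 i \sqrt{1155}}{27621}$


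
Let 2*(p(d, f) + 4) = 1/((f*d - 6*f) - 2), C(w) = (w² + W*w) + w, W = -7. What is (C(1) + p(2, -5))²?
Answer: 104329/1296 ≈ 80.501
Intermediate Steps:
C(w) = w² - 6*w (C(w) = (w² - 7*w) + w = w² - 6*w)
p(d, f) = -4 + 1/(2*(-2 - 6*f + d*f)) (p(d, f) = -4 + 1/(2*((f*d - 6*f) - 2)) = -4 + 1/(2*((d*f - 6*f) - 2)) = -4 + 1/(2*((-6*f + d*f) - 2)) = -4 + 1/(2*(-2 - 6*f + d*f)))
(C(1) + p(2, -5))² = (1*(-6 + 1) + (-17 - 48*(-5) + 8*2*(-5))/(2*(2 + 6*(-5) - 1*2*(-5))))² = (1*(-5) + (-17 + 240 - 80)/(2*(2 - 30 + 10)))² = (-5 + (½)*143/(-18))² = (-5 + (½)*(-1/18)*143)² = (-5 - 143/36)² = (-323/36)² = 104329/1296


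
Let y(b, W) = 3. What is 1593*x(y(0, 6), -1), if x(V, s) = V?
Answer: 4779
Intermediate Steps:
1593*x(y(0, 6), -1) = 1593*3 = 4779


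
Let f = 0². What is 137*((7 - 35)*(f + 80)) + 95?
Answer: -306785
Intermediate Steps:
f = 0
137*((7 - 35)*(f + 80)) + 95 = 137*((7 - 35)*(0 + 80)) + 95 = 137*(-28*80) + 95 = 137*(-2240) + 95 = -306880 + 95 = -306785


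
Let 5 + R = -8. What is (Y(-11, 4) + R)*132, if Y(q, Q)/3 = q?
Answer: -6072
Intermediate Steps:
Y(q, Q) = 3*q
R = -13 (R = -5 - 8 = -13)
(Y(-11, 4) + R)*132 = (3*(-11) - 13)*132 = (-33 - 13)*132 = -46*132 = -6072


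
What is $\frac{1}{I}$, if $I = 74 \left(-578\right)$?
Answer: $- \frac{1}{42772} \approx -2.338 \cdot 10^{-5}$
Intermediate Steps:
$I = -42772$
$\frac{1}{I} = \frac{1}{-42772} = - \frac{1}{42772}$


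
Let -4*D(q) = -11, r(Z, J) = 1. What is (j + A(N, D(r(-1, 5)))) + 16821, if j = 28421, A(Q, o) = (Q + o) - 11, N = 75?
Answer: 181235/4 ≈ 45309.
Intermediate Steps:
D(q) = 11/4 (D(q) = -1/4*(-11) = 11/4)
A(Q, o) = -11 + Q + o
(j + A(N, D(r(-1, 5)))) + 16821 = (28421 + (-11 + 75 + 11/4)) + 16821 = (28421 + 267/4) + 16821 = 113951/4 + 16821 = 181235/4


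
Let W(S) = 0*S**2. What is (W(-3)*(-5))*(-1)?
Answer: 0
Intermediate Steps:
W(S) = 0
(W(-3)*(-5))*(-1) = (0*(-5))*(-1) = 0*(-1) = 0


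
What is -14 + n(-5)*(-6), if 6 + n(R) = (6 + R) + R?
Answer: 46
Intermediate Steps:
n(R) = 2*R (n(R) = -6 + ((6 + R) + R) = -6 + (6 + 2*R) = 2*R)
-14 + n(-5)*(-6) = -14 + (2*(-5))*(-6) = -14 - 10*(-6) = -14 + 60 = 46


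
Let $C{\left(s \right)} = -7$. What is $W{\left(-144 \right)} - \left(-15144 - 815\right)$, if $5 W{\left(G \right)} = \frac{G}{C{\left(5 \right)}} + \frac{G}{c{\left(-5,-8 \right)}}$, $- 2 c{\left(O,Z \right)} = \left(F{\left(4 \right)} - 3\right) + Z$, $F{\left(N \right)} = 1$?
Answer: $\frac{2792537}{175} \approx 15957.0$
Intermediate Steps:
$c{\left(O,Z \right)} = 1 - \frac{Z}{2}$ ($c{\left(O,Z \right)} = - \frac{\left(1 - 3\right) + Z}{2} = - \frac{-2 + Z}{2} = 1 - \frac{Z}{2}$)
$W{\left(G \right)} = \frac{2 G}{175}$ ($W{\left(G \right)} = \frac{\frac{G}{-7} + \frac{G}{1 - -4}}{5} = \frac{G \left(- \frac{1}{7}\right) + \frac{G}{1 + 4}}{5} = \frac{- \frac{G}{7} + \frac{G}{5}}{5} = \frac{\frac{2}{35} G}{5} = \frac{2 G}{175}$)
$W{\left(-144 \right)} - \left(-15144 - 815\right) = \frac{2}{175} \left(-144\right) - \left(-15144 - 815\right) = - \frac{288}{175} - -15959 = - \frac{288}{175} + 15959 = \frac{2792537}{175}$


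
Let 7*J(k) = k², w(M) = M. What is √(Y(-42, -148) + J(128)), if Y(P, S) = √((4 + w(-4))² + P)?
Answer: √(114688 + 49*I*√42)/7 ≈ 48.38 + 0.066978*I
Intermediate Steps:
J(k) = k²/7
Y(P, S) = √P (Y(P, S) = √((4 - 4)² + P) = √(0² + P) = √(0 + P) = √P)
√(Y(-42, -148) + J(128)) = √(√(-42) + (⅐)*128²) = √(I*√42 + (⅐)*16384) = √(I*√42 + 16384/7) = √(16384/7 + I*√42)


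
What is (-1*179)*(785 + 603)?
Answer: -248452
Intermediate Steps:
(-1*179)*(785 + 603) = -179*1388 = -248452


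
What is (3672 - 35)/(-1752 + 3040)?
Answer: 3637/1288 ≈ 2.8238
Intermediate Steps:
(3672 - 35)/(-1752 + 3040) = 3637/1288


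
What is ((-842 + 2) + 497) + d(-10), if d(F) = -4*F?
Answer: -303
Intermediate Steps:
((-842 + 2) + 497) + d(-10) = ((-842 + 2) + 497) - 4*(-10) = (-840 + 497) + 40 = -343 + 40 = -303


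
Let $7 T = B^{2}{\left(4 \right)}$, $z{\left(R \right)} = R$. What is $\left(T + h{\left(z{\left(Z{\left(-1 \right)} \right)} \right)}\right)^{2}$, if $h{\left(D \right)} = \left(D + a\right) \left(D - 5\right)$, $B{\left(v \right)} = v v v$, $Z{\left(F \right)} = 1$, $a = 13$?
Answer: $\frac{13719616}{49} \approx 2.7999 \cdot 10^{5}$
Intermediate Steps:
$B{\left(v \right)} = v^{3}$ ($B{\left(v \right)} = v^{2} v = v^{3}$)
$T = \frac{4096}{7}$ ($T = \frac{\left(4^{3}\right)^{2}}{7} = \frac{64^{2}}{7} = \frac{1}{7} \cdot 4096 = \frac{4096}{7} \approx 585.14$)
$h{\left(D \right)} = \left(-5 + D\right) \left(13 + D\right)$ ($h{\left(D \right)} = \left(D + 13\right) \left(D - 5\right) = \left(13 + D\right) \left(-5 + D\right) = \left(-5 + D\right) \left(13 + D\right)$)
$\left(T + h{\left(z{\left(Z{\left(-1 \right)} \right)} \right)}\right)^{2} = \left(\frac{4096}{7} + \left(-65 + 1^{2} + 8 \cdot 1\right)\right)^{2} = \left(\frac{4096}{7} + \left(-65 + 1 + 8\right)\right)^{2} = \left(\frac{4096}{7} - 56\right)^{2} = \left(\frac{3704}{7}\right)^{2} = \frac{13719616}{49}$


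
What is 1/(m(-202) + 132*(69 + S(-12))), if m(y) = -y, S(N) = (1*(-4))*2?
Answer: 1/8254 ≈ 0.00012115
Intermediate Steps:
S(N) = -8 (S(N) = -4*2 = -8)
1/(m(-202) + 132*(69 + S(-12))) = 1/(-1*(-202) + 132*(69 - 8)) = 1/(202 + 132*61) = 1/(202 + 8052) = 1/8254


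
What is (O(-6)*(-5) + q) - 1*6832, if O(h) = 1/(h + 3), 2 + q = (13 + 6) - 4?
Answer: -20452/3 ≈ -6817.3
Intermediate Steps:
q = 13 (q = -2 + ((13 + 6) - 4) = -2 + (19 - 4) = -2 + 15 = 13)
O(h) = 1/(3 + h)
(O(-6)*(-5) + q) - 1*6832 = (-5/(3 - 6) + 13) - 1*6832 = (-5/(-3) + 13) - 6832 = (-1/3*(-5) + 13) - 6832 = (5/3 + 13) - 6832 = 44/3 - 6832 = -20452/3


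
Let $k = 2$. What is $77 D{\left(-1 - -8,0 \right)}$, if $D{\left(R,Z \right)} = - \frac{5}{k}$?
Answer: $- \frac{385}{2} \approx -192.5$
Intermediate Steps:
$D{\left(R,Z \right)} = - \frac{5}{2}$
$77 D{\left(-1 - -8,0 \right)} = 77 \left(- \frac{5}{2}\right) = - \frac{385}{2}$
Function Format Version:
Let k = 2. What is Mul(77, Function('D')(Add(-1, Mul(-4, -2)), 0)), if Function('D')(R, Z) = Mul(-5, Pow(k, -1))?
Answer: Rational(-385, 2) ≈ -192.50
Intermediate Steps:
Function('D')(R, Z) = Rational(-5, 2) (Function('D')(R, Z) = Mul(-5, Pow(2, -1)) = Mul(-5, Rational(1, 2)) = Rational(-5, 2))
Mul(77, Function('D')(Add(-1, Mul(-4, -2)), 0)) = Mul(77, Rational(-5, 2)) = Rational(-385, 2)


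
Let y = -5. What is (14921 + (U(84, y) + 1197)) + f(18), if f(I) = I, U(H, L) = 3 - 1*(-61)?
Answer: 16200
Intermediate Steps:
U(H, L) = 64 (U(H, L) = 3 + 61 = 64)
(14921 + (U(84, y) + 1197)) + f(18) = (14921 + (64 + 1197)) + 18 = (14921 + 1261) + 18 = 16182 + 18 = 16200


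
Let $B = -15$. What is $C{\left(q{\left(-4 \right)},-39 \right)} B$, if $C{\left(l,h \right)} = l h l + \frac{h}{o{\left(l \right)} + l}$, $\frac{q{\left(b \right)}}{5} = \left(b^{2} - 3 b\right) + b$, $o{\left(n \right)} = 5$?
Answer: $\frac{210600117}{25} \approx 8.424 \cdot 10^{6}$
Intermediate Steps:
$q{\left(b \right)} = - 10 b + 5 b^{2}$ ($q{\left(b \right)} = 5 \left(\left(b^{2} - 3 b\right) + b\right) = 5 \left(b^{2} - 2 b\right) = - 10 b + 5 b^{2}$)
$C{\left(l,h \right)} = h l^{2} + \frac{h}{5 + l}$ ($C{\left(l,h \right)} = l h l + \frac{h}{5 + l} = h l l + \frac{h}{5 + l} = h l^{2} + \frac{h}{5 + l}$)
$C{\left(q{\left(-4 \right)},-39 \right)} B = - \frac{39 \left(1 + \left(5 \left(-4\right) \left(-2 - 4\right)\right)^{3} + 5 \left(5 \left(-4\right) \left(-2 - 4\right)\right)^{2}\right)}{5 + 5 \left(-4\right) \left(-2 - 4\right)} \left(-15\right) = - \frac{39 \left(1 + \left(5 \left(-4\right) \left(-6\right)\right)^{3} + 5 \left(5 \left(-4\right) \left(-6\right)\right)^{2}\right)}{5 + 5 \left(-4\right) \left(-6\right)} \left(-15\right) = - \frac{39 \left(1 + 120^{3} + 5 \cdot 120^{2}\right)}{5 + 120} \left(-15\right) = - \frac{39 \left(1 + 1728000 + 5 \cdot 14400\right)}{125} \left(-15\right) = \left(-39\right) \frac{1}{125} \left(1 + 1728000 + 72000\right) \left(-15\right) = \left(-39\right) \frac{1}{125} \cdot 1800001 \left(-15\right) = \left(- \frac{70200039}{125}\right) \left(-15\right) = \frac{210600117}{25}$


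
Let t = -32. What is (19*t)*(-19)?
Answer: 11552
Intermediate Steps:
(19*t)*(-19) = (19*(-32))*(-19) = -608*(-19) = 11552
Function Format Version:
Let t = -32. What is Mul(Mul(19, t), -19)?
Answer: 11552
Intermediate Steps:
Mul(Mul(19, t), -19) = Mul(Mul(19, -32), -19) = Mul(-608, -19) = 11552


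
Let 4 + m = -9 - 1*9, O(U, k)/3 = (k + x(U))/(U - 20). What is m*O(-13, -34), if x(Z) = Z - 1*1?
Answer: -96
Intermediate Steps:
x(Z) = -1 + Z (x(Z) = Z - 1 = -1 + Z)
O(U, k) = 3*(-1 + U + k)/(-20 + U) (O(U, k) = 3*((k + (-1 + U))/(U - 20)) = 3*((-1 + U + k)/(-20 + U)) = 3*(-1 + U + k)/(-20 + U))
m = -22 (m = -4 + (-9 - 1*9) = -4 + (-9 - 9) = -4 - 18 = -22)
m*O(-13, -34) = -66*(-1 - 13 - 34)/(-20 - 13) = -66*(-48)/(-33) = -66*(-1)*(-48)/33 = -22*48/11 = -96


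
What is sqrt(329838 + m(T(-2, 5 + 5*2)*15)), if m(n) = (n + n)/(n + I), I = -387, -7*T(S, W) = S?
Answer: sqrt(263028965402)/893 ≈ 574.32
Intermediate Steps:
T(S, W) = -S/7
m(n) = 2*n/(-387 + n) (m(n) = (n + n)/(n - 387) = (2*n)/(-387 + n) = 2*n/(-387 + n))
sqrt(329838 + m(T(-2, 5 + 5*2)*15)) = sqrt(329838 + 2*(-1/7*(-2)*15)/(-387 - 1/7*(-2)*15)) = sqrt(329838 + 2*((2/7)*15)/(-387 + (2/7)*15)) = sqrt(329838 + 2*(30/7)/(-387 + 30/7)) = sqrt(329838 + 2*(30/7)/(-2679/7)) = sqrt(329838 + 2*(30/7)*(-7/2679)) = sqrt(329838 - 20/893) = sqrt(294545314/893) = sqrt(263028965402)/893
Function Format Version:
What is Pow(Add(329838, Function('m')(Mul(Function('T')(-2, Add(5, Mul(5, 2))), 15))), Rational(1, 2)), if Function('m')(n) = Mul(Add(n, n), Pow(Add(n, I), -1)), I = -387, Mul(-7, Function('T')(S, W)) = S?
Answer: Mul(Rational(1, 893), Pow(263028965402, Rational(1, 2))) ≈ 574.32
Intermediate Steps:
Function('T')(S, W) = Mul(Rational(-1, 7), S)
Function('m')(n) = Mul(2, n, Pow(Add(-387, n), -1)) (Function('m')(n) = Mul(Add(n, n), Pow(Add(n, -387), -1)) = Mul(Mul(2, n), Pow(Add(-387, n), -1)) = Mul(2, n, Pow(Add(-387, n), -1)))
Pow(Add(329838, Function('m')(Mul(Function('T')(-2, Add(5, Mul(5, 2))), 15))), Rational(1, 2)) = Pow(Add(329838, Mul(2, Mul(Mul(Rational(-1, 7), -2), 15), Pow(Add(-387, Mul(Mul(Rational(-1, 7), -2), 15)), -1))), Rational(1, 2)) = Pow(Add(329838, Mul(2, Mul(Rational(2, 7), 15), Pow(Add(-387, Mul(Rational(2, 7), 15)), -1))), Rational(1, 2)) = Pow(Add(329838, Mul(2, Rational(30, 7), Pow(Add(-387, Rational(30, 7)), -1))), Rational(1, 2)) = Pow(Add(329838, Mul(2, Rational(30, 7), Pow(Rational(-2679, 7), -1))), Rational(1, 2)) = Pow(Add(329838, Mul(2, Rational(30, 7), Rational(-7, 2679))), Rational(1, 2)) = Pow(Add(329838, Rational(-20, 893)), Rational(1, 2)) = Pow(Rational(294545314, 893), Rational(1, 2)) = Mul(Rational(1, 893), Pow(263028965402, Rational(1, 2)))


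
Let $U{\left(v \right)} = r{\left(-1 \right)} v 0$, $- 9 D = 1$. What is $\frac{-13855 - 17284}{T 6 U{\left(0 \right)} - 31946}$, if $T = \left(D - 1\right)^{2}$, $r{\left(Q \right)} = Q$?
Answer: $\frac{31139}{31946} \approx 0.97474$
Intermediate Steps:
$D = - \frac{1}{9}$ ($D = \left(- \frac{1}{9}\right) 1 = - \frac{1}{9} \approx -0.11111$)
$T = \frac{100}{81}$ ($T = \left(- \frac{1}{9} - 1\right)^{2} = \left(- \frac{10}{9}\right)^{2} = \frac{100}{81} \approx 1.2346$)
$U{\left(v \right)} = 0$ ($U{\left(v \right)} = - v 0 = 0$)
$\frac{-13855 - 17284}{T 6 U{\left(0 \right)} - 31946} = \frac{-13855 - 17284}{\frac{100}{81} \cdot 6 \cdot 0 - 31946} = - \frac{31139}{\frac{200}{27} \cdot 0 - 31946} = - \frac{31139}{0 - 31946} = - \frac{31139}{-31946} = \left(-31139\right) \left(- \frac{1}{31946}\right) = \frac{31139}{31946}$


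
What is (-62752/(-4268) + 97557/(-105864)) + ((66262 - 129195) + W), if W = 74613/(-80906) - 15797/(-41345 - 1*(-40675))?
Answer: -416795667671539691/6626684293240 ≈ -62897.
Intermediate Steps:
W = 43860049/1935965 (W = 74613*(-1/80906) - 15797/(-41345 + 40675) = -10659/11558 - 15797/(-670) = -10659/11558 - 15797*(-1/670) = -10659/11558 + 15797/670 = 43860049/1935965 ≈ 22.655)
(-62752/(-4268) + 97557/(-105864)) + ((66262 - 129195) + W) = (-62752/(-4268) + 97557/(-105864)) + ((66262 - 129195) + 43860049/1935965) = (-62752*(-1/4268) + 97557*(-1/105864)) + (-62933 + 43860049/1935965) = (15688/1067 - 32519/35288) - 121792225296/1935965 = 47172761/3422936 - 121792225296/1935965 = -416795667671539691/6626684293240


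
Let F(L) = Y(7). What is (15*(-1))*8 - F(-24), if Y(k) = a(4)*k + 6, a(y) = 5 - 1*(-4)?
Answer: -189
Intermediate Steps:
a(y) = 9 (a(y) = 5 + 4 = 9)
Y(k) = 6 + 9*k (Y(k) = 9*k + 6 = 6 + 9*k)
F(L) = 69 (F(L) = 6 + 9*7 = 6 + 63 = 69)
(15*(-1))*8 - F(-24) = (15*(-1))*8 - 1*69 = -15*8 - 69 = -120 - 69 = -189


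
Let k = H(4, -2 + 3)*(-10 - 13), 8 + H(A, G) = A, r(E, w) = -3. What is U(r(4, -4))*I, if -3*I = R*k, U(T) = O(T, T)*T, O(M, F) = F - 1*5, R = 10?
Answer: -7360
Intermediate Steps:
H(A, G) = -8 + A
O(M, F) = -5 + F (O(M, F) = F - 5 = -5 + F)
k = 92 (k = (-8 + 4)*(-10 - 13) = -4*(-23) = 92)
U(T) = T*(-5 + T) (U(T) = (-5 + T)*T = T*(-5 + T))
I = -920/3 (I = -10*92/3 = -⅓*920 = -920/3 ≈ -306.67)
U(r(4, -4))*I = -3*(-5 - 3)*(-920/3) = -3*(-8)*(-920/3) = 24*(-920/3) = -7360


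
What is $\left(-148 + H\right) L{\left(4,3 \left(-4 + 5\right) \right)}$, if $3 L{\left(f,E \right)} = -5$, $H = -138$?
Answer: $\frac{1430}{3} \approx 476.67$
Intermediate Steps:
$L{\left(f,E \right)} = - \frac{5}{3}$ ($L{\left(f,E \right)} = \frac{1}{3} \left(-5\right) = - \frac{5}{3}$)
$\left(-148 + H\right) L{\left(4,3 \left(-4 + 5\right) \right)} = \left(-148 - 138\right) \left(- \frac{5}{3}\right) = \left(-286\right) \left(- \frac{5}{3}\right) = \frac{1430}{3}$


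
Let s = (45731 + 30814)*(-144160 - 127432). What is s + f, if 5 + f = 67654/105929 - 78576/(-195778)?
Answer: -215567142603067711287/10369283881 ≈ -2.0789e+10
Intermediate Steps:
f = -41062098447/10369283881 (f = -5 + (67654/105929 - 78576/(-195778)) = -5 + (67654*(1/105929) - 78576*(-1/195778)) = -5 + (67654/105929 + 39288/97889) = -5 + 10784320958/10369283881 = -41062098447/10369283881 ≈ -3.9600)
s = -20789009640 (s = 76545*(-271592) = -20789009640)
s + f = -20789009640 - 41062098447/10369283881 = -215567142603067711287/10369283881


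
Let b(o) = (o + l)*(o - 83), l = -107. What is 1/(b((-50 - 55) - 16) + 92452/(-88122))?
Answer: 44061/2049319006 ≈ 2.1500e-5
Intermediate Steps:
b(o) = (-107 + o)*(-83 + o) (b(o) = (o - 107)*(o - 83) = (-107 + o)*(-83 + o))
1/(b((-50 - 55) - 16) + 92452/(-88122)) = 1/((8881 + ((-50 - 55) - 16)² - 190*((-50 - 55) - 16)) + 92452/(-88122)) = 1/((8881 + (-105 - 16)² - 190*(-105 - 16)) + 92452*(-1/88122)) = 1/((8881 + (-121)² - 190*(-121)) - 46226/44061) = 1/((8881 + 14641 + 22990) - 46226/44061) = 1/(46512 - 46226/44061) = 1/(2049319006/44061) = 44061/2049319006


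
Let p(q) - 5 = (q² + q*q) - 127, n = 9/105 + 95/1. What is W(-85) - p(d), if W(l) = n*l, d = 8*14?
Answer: -231338/7 ≈ -33048.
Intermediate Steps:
d = 112
n = 3328/35 (n = 9*(1/105) + 95*1 = 3/35 + 95 = 3328/35 ≈ 95.086)
p(q) = -122 + 2*q² (p(q) = 5 + ((q² + q*q) - 127) = 5 + ((q² + q²) - 127) = 5 + (2*q² - 127) = 5 + (-127 + 2*q²) = -122 + 2*q²)
W(l) = 3328*l/35
W(-85) - p(d) = (3328/35)*(-85) - (-122 + 2*112²) = -56576/7 - (-122 + 2*12544) = -56576/7 - (-122 + 25088) = -56576/7 - 1*24966 = -56576/7 - 24966 = -231338/7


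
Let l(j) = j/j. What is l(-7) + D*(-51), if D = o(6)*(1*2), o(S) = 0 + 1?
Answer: -101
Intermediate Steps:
o(S) = 1
D = 2 (D = 1*(1*2) = 1*2 = 2)
l(j) = 1
l(-7) + D*(-51) = 1 + 2*(-51) = 1 - 102 = -101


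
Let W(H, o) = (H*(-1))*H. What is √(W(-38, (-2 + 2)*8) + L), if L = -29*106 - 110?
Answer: 2*I*√1157 ≈ 68.029*I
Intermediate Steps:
W(H, o) = -H² (W(H, o) = (-H)*H = -H²)
L = -3184 (L = -3074 - 110 = -3184)
√(W(-38, (-2 + 2)*8) + L) = √(-1*(-38)² - 3184) = √(-1*1444 - 3184) = √(-1444 - 3184) = √(-4628) = 2*I*√1157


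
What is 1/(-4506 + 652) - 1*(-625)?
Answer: 2408749/3854 ≈ 625.00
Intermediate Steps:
1/(-4506 + 652) - 1*(-625) = 1/(-3854) + 625 = -1/3854 + 625 = 2408749/3854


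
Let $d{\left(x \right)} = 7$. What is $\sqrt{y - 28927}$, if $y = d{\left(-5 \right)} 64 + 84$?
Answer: $3 i \sqrt{3155} \approx 168.51 i$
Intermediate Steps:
$y = 532$ ($y = 7 \cdot 64 + 84 = 448 + 84 = 532$)
$\sqrt{y - 28927} = \sqrt{532 - 28927} = \sqrt{-28395} = 3 i \sqrt{3155}$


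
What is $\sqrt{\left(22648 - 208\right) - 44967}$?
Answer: $3 i \sqrt{2503} \approx 150.09 i$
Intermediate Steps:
$\sqrt{\left(22648 - 208\right) - 44967} = \sqrt{22440 - 44967} = \sqrt{-22527} = 3 i \sqrt{2503}$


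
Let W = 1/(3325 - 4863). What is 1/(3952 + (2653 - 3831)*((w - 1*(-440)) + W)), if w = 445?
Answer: -769/798665893 ≈ -9.6286e-7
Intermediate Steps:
W = -1/1538 (W = 1/(-1538) = -1/1538 ≈ -0.00065020)
1/(3952 + (2653 - 3831)*((w - 1*(-440)) + W)) = 1/(3952 + (2653 - 3831)*((445 - 1*(-440)) - 1/1538)) = 1/(3952 - 1178*((445 + 440) - 1/1538)) = 1/(3952 - 1178*(885 - 1/1538)) = 1/(3952 - 1178*1361129/1538) = 1/(3952 - 801704981/769) = 1/(-798665893/769) = -769/798665893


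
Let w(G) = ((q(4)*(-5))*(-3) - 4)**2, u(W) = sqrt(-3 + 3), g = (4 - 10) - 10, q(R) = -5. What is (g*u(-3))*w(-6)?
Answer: 0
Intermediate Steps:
g = -16 (g = -6 - 10 = -16)
u(W) = 0 (u(W) = sqrt(0) = 0)
w(G) = 6241 (w(G) = (-5*(-5)*(-3) - 4)**2 = (25*(-3) - 4)**2 = (-75 - 4)**2 = (-79)**2 = 6241)
(g*u(-3))*w(-6) = -16*0*6241 = 0*6241 = 0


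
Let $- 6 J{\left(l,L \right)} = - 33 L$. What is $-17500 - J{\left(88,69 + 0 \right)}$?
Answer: $- \frac{35759}{2} \approx -17880.0$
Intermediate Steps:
$J{\left(l,L \right)} = \frac{11 L}{2}$ ($J{\left(l,L \right)} = - \frac{\left(-33\right) L}{6} = \frac{11 L}{2}$)
$-17500 - J{\left(88,69 + 0 \right)} = -17500 - \frac{11 \left(69 + 0\right)}{2} = -17500 - \frac{11}{2} \cdot 69 = -17500 - \frac{759}{2} = - \frac{35759}{2}$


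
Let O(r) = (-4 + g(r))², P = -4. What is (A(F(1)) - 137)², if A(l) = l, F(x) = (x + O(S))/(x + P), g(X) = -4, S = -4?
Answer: 226576/9 ≈ 25175.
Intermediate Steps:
O(r) = 64 (O(r) = (-4 - 4)² = (-8)² = 64)
F(x) = (64 + x)/(-4 + x) (F(x) = (x + 64)/(x - 4) = (64 + x)/(-4 + x))
(A(F(1)) - 137)² = ((64 + 1)/(-4 + 1) - 137)² = (65/(-3) - 137)² = (-⅓*65 - 137)² = (-65/3 - 137)² = (-476/3)² = 226576/9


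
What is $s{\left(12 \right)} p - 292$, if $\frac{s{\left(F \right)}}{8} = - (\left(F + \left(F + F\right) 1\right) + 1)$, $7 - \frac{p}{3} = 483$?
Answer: $422396$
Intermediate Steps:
$p = -1428$ ($p = 21 - 1449 = -1428$)
$s{\left(F \right)} = -8 - 24 F$ ($s{\left(F \right)} = 8 \left(- (\left(F + \left(F + F\right) 1\right) + 1)\right) = 8 \left(- (\left(F + 2 F 1\right) + 1)\right) = 8 \left(- (\left(F + 2 F\right) + 1)\right) = 8 \left(- (3 F + 1)\right) = 8 \left(- (1 + 3 F)\right) = 8 \left(-1 - 3 F\right) = -8 - 24 F$)
$s{\left(12 \right)} p - 292 = \left(-8 - 288\right) \left(-1428\right) - 292 = \left(-296\right) \left(-1428\right) - 292 = 422688 - 292 = 422396$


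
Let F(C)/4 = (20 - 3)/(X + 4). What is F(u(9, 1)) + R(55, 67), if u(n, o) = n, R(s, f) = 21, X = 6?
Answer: 139/5 ≈ 27.800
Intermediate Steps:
F(C) = 34/5 (F(C) = 4*((20 - 3)/(6 + 4)) = 4*(17/10) = 34/5)
F(u(9, 1)) + R(55, 67) = 34/5 + 21 = 139/5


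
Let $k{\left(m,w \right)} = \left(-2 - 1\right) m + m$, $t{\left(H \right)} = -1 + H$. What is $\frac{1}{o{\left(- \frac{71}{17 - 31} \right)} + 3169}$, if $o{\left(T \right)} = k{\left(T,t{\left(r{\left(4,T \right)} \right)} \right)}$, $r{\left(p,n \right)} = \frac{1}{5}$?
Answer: $\frac{7}{22112} \approx 0.00031657$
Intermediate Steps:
$r{\left(p,n \right)} = \frac{1}{5}$
$k{\left(m,w \right)} = - 2 m$ ($k{\left(m,w \right)} = \left(-2 - 1\right) m + m = - 3 m + m = - 2 m$)
$o{\left(T \right)} = - 2 T$
$\frac{1}{o{\left(- \frac{71}{17 - 31} \right)} + 3169} = \frac{1}{- 2 \left(- \frac{71}{17 - 31}\right) + 3169} = \frac{1}{- 2 \left(- \frac{71}{-14}\right) + 3169} = \frac{1}{- 2 \left(\left(-71\right) \left(- \frac{1}{14}\right)\right) + 3169} = \frac{1}{\left(-2\right) \frac{71}{14} + 3169} = \frac{1}{- \frac{71}{7} + 3169} = \frac{1}{\frac{22112}{7}} = \frac{7}{22112}$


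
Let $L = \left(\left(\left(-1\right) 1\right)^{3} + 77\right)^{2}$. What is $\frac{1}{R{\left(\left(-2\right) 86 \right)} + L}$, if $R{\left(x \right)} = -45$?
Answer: $\frac{1}{5731} \approx 0.00017449$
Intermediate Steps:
$L = 5776$ ($L = \left(\left(-1\right)^{3} + 77\right)^{2} = \left(-1 + 77\right)^{2} = 76^{2} = 5776$)
$\frac{1}{R{\left(\left(-2\right) 86 \right)} + L} = \frac{1}{-45 + 5776} = \frac{1}{5731}$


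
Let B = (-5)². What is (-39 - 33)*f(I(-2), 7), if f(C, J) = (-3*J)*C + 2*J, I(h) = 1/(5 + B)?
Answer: -4788/5 ≈ -957.60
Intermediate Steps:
B = 25
I(h) = 1/30 (I(h) = 1/(5 + 25) = 1/30)
f(C, J) = 2*J - 3*C*J (f(C, J) = -3*C*J + 2*J = 2*J - 3*C*J)
(-39 - 33)*f(I(-2), 7) = (-39 - 33)*(7*(2 - 3*1/30)) = -504*(2 - ⅒) = -504*19/10 = -72*133/10 = -4788/5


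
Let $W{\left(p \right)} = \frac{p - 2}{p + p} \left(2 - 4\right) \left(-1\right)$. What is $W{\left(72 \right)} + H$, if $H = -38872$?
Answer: $- \frac{1399357}{36} \approx -38871.0$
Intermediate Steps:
$W{\left(p \right)} = \frac{-2 + p}{p}$ ($W{\left(p \right)} = \frac{-2 + p}{2 p} \left(2 - 4\right) \left(-1\right) = \left(-2 + p\right) \frac{1}{2 p} \left(-2\right) \left(-1\right) = \frac{-2 + p}{2 p} \left(-2\right) \left(-1\right) = - \frac{-2 + p}{p} \left(-1\right) = \frac{-2 + p}{p}$)
$W{\left(72 \right)} + H = \frac{-2 + 72}{72} - 38872 = \frac{1}{72} \cdot 70 - 38872 = \frac{35}{36} - 38872 = - \frac{1399357}{36}$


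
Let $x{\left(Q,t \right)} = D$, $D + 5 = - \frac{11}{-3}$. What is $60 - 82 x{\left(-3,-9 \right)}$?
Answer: $\frac{508}{3} \approx 169.33$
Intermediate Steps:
$D = - \frac{4}{3}$ ($D = -5 - \frac{11}{-3} = -5 - - \frac{11}{3} = -5 + \frac{11}{3} = - \frac{4}{3} \approx -1.3333$)
$x{\left(Q,t \right)} = - \frac{4}{3}$
$60 - 82 x{\left(-3,-9 \right)} = 60 - - \frac{328}{3} = 60 + \frac{328}{3} = \frac{508}{3}$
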